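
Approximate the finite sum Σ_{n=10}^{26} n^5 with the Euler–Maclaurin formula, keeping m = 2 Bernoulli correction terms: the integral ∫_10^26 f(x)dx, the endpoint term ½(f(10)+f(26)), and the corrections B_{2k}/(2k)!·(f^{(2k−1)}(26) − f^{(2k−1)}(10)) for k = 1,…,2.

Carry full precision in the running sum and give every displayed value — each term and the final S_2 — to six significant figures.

∫_10^26 x^5 dx evaluates to 5.13193e+07.
½[f(10) + f(26)] = ½[100000 + 1.18814e+07] = 5.99069e+06.
Integral + boundary = 5.73100e+07.
Correction k=1: B_{2}/2! · (f^{(1)}(26) − f^{(1)}(10)) = 1/12 · (2.28488e+06 − 50000.0) = 186240.
Running total after k=1: 5.74962e+07.
Correction k=2: B_{4}/4! · (f^{(3)}(26) − f^{(3)}(10)) = −1/720 · (40560.0 − 6000.00) = -48.0000.

S_2 ≈ 5.74962e+07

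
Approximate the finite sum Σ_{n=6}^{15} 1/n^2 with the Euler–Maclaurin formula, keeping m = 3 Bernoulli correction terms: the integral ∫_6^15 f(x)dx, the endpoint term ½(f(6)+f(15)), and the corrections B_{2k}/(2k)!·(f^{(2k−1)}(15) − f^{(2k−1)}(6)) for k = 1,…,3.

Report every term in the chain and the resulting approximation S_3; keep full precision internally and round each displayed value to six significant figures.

S_3 ≈ 0.116829

The integral term ∫_6^15 1/x^2 dx = 0.100000.
Endpoint term: (f(6) + f(15))/2 = (0.0277778 + 0.00444444)/2 = 0.0161111.
Integral + boundary = 0.116111.
k=1: B_{2}/(2)! × [f^{(1)}(15) − f^{(1)}(6)] = 1/12 × (-0.000592593 − (-0.00925926)) = 0.000722222.
Partial sum through k=1: 0.116833.
k=2: B_{4}/(4)! × [f^{(3)}(15) − f^{(3)}(6)] = −1/720 × (-3.16049e-05 − (-0.00308642)) = -4.24280e-06.
Partial sum through k=2: 0.116829.
k=3: B_{6}/(6)! × [f^{(5)}(15) − f^{(5)}(6)] = 1/30240 × (-4.21399e-06 − (-0.00257202)) = 8.49141e-08.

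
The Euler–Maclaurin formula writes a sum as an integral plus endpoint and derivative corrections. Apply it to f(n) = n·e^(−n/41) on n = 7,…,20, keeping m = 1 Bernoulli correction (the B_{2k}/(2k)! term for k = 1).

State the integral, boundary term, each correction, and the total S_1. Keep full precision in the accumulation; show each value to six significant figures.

∫_7^20 x·e^(−x/41) dx evaluates to 123.572.
½[f(7) + f(20)] = ½[5.90133 + 12.2795] = 9.09039.
Running total after boundary: 132.663.
k=1: B_{2}/(2)! × [f^{(1)}(20) − f^{(1)}(7)] = 1/12 × (0.314474 − 0.699113) = -0.0320532.

S_1 ≈ 132.631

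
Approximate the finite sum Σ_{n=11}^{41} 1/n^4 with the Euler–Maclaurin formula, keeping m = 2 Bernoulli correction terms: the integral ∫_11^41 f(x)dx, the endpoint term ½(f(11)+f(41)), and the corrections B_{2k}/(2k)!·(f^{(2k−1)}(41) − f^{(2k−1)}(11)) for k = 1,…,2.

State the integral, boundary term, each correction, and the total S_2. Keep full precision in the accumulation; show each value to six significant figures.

The integral term ∫_11^41 1/x^4 dx = 0.000245602.
Endpoint term: (f(11) + f(41))/2 = (6.83013e-05 + 3.53887e-07)/2 = 3.43276e-05.
Running total after boundary: 0.000279929.
Correction k=1: B_{2}/2! · (f^{(1)}(41) − f^{(1)}(11)) = 1/12 · (-3.45256e-08 − (-2.48369e-05)) = 2.06686e-06.
Partial sum through k=1: 0.000281996.
Correction k=2: B_{4}/4! · (f^{(3)}(41) − f^{(3)}(11)) = −1/720 · (-6.16161e-10 − (-6.15790e-06)) = -8.55178e-09.

S_2 ≈ 0.000281988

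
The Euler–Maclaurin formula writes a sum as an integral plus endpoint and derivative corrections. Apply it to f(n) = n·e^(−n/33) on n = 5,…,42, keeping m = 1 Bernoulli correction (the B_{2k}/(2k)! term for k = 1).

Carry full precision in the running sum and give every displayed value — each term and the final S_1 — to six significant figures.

Integral: ∫_5^42 x·e^(−x/33) dx = 384.528.
Boundary: ½(f(5) + f(42)) = ½(4.29702 + 11.7628) = 8.02991.
Running total after boundary: 392.558.
k=1: B_{2}/(2)! × [f^{(1)}(42) − f^{(1)}(5)] = 1/12 × (-0.0763818 − 0.729192) = -0.0671312.

S_1 ≈ 392.491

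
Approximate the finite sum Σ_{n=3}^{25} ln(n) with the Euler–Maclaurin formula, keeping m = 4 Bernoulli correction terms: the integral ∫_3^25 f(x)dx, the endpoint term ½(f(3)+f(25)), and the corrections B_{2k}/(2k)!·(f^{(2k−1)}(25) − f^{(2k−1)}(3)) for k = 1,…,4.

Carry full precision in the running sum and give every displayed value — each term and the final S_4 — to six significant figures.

Integral: ∫_3^25 ln(x) dx = 55.1761.
Endpoint term: (f(3) + f(25))/2 = (1.09861 + 3.21888)/2 = 2.15874.
So far: 57.3348.
Order-1 term: 1/12 · (0.0400000 − 0.333333) = -0.0244444.
After k=1: 57.3104.
Order-2 term: −1/720 · (0.000128000 − 0.0740741) = 0.000102703.
After k=2: 57.3105.
Order-3 term: 1/30240 · (2.45760e-06 − 0.0987654) = -3.26597e-06.
After k=3: 57.3105.
Order-4 term: −1/1209600 · (1.17965e-07 − 0.329218) = 2.72171e-07.

S_4 ≈ 57.3105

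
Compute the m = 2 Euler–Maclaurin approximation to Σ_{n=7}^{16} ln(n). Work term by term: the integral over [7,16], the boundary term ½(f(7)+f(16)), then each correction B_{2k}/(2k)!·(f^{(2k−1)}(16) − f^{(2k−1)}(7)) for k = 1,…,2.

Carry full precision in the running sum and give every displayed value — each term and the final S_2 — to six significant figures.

S_2 ≈ 24.0926

The integral term ∫_7^16 ln(x) dx = 21.7400.
½[f(7) + f(16)] = ½[1.94591 + 2.77259] = 2.35925.
So far: 24.0993.
Correction k=1: B_{2}/2! · (f^{(1)}(16) − f^{(1)}(7)) = 1/12 · (0.0625000 − 0.142857) = -0.00669643.
Partial sum through k=1: 24.0926.
Correction k=2: B_{4}/4! · (f^{(3)}(16) − f^{(3)}(7)) = −1/720 · (0.000488281 − 0.00583090) = 7.42031e-06.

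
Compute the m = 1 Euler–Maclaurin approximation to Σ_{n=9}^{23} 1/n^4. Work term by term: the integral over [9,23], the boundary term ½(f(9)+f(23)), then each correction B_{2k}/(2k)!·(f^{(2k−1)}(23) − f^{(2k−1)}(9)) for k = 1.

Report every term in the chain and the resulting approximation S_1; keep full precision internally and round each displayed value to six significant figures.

S_1 ≈ 0.000513439

Integral: ∫_9^23 1/x^4 dx = 0.000429851.
½[f(9) + f(23)] = ½[0.000152416 + 3.57346e-06] = 7.79946e-05.
So far: 0.000507845.
Correction k=1: B_{2}/2! · (f^{(1)}(23) − f^{(1)}(9)) = 1/12 · (-6.21471e-07 − (-6.77404e-05)) = 5.59324e-06.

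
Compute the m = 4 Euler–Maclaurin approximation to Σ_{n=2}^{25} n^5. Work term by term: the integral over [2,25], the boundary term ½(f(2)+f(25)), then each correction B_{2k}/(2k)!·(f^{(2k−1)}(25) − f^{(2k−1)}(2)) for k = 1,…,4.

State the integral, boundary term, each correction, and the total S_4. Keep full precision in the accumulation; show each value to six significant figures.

S_4 ≈ 4.57356e+07

The integral term ∫_2^25 x^5 dx = 4.06901e+07.
½[f(2) + f(25)] = ½[32.0000 + 9.76562e+06] = 4.88283e+06.
Running total after boundary: 4.55729e+07.
Correction k=1: B_{2}/2! · (f^{(1)}(25) − f^{(1)}(2)) = 1/12 · (1.95312e+06 − 80.0000) = 162754.
Partial sum through k=1: 4.57357e+07.
Correction k=2: B_{4}/4! · (f^{(3)}(25) − f^{(3)}(2)) = −1/720 · (37500.0 − 240.000) = -51.7500.
Partial sum through k=2: 4.57356e+07.
Correction k=3: B_{6}/6! · (f^{(5)}(25) − f^{(5)}(2)) = 1/30240 · (120.000 − 120.000) = 0.00000.
Partial sum through k=3: 4.57356e+07.
Correction k=4: B_{8}/8! · (f^{(7)}(25) − f^{(7)}(2)) = −1/1209600 · (0.00000 − 0.00000) = 0.00000.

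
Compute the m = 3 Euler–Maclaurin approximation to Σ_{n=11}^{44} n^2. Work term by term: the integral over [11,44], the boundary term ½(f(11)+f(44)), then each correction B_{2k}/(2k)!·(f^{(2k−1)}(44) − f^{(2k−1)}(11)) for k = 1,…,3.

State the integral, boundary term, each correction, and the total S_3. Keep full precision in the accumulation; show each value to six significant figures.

∫_11^44 x^2 dx evaluates to 27951.0.
½[f(11) + f(44)] = ½[121.000 + 1936.00] = 1028.50.
Running total after boundary: 28979.5.
Correction k=1: B_{2}/2! · (f^{(1)}(44) − f^{(1)}(11)) = 1/12 · (88.0000 − 22.0000) = 5.50000.
After k=1: 28985.0.
Correction k=2: B_{4}/4! · (f^{(3)}(44) − f^{(3)}(11)) = −1/720 · (0.00000 − 0.00000) = 0.00000.
After k=2: 28985.0.
Correction k=3: B_{6}/6! · (f^{(5)}(44) − f^{(5)}(11)) = 1/30240 · (0.00000 − 0.00000) = 0.00000.

S_3 ≈ 28985.0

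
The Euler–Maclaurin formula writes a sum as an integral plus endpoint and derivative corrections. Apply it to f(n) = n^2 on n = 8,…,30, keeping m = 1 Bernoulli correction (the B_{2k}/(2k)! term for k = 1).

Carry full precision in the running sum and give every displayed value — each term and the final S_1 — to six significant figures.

Integral: ∫_8^30 x^2 dx = 8829.33.
½[f(8) + f(30)] = ½[64.0000 + 900.000] = 482.000.
Integral + boundary = 9311.33.
Order-1 term: 1/12 · (60.0000 − 16.0000) = 3.66667.

S_1 ≈ 9315.00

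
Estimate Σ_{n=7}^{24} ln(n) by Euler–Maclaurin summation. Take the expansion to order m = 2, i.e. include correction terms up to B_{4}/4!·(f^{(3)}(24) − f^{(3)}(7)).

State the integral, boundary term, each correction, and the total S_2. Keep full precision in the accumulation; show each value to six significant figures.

S_2 ≈ 48.2055

Integral: ∫_7^24 ln(x) dx = 45.6519.
Boundary: ½(f(7) + f(24)) = ½(1.94591 + 3.17805) = 2.56198.
Integral + boundary = 48.2139.
Correction k=1: B_{2}/2! · (f^{(1)}(24) − f^{(1)}(7)) = 1/12 · (0.0416667 − 0.142857) = -0.00843254.
After k=1: 48.2055.
Correction k=2: B_{4}/4! · (f^{(3)}(24) − f^{(3)}(7)) = −1/720 · (0.000144676 − 0.00583090) = 7.89754e-06.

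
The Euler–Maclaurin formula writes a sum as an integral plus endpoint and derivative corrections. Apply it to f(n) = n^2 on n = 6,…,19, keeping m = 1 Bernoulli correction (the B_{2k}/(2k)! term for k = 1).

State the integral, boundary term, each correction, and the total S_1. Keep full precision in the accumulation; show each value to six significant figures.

S_1 ≈ 2415.00

Integral: ∫_6^19 x^2 dx = 2214.33.
Boundary: ½(f(6) + f(19)) = ½(36.0000 + 361.000) = 198.500.
Integral + boundary = 2412.83.
Correction k=1: B_{2}/2! · (f^{(1)}(19) − f^{(1)}(6)) = 1/12 · (38.0000 − 12.0000) = 2.16667.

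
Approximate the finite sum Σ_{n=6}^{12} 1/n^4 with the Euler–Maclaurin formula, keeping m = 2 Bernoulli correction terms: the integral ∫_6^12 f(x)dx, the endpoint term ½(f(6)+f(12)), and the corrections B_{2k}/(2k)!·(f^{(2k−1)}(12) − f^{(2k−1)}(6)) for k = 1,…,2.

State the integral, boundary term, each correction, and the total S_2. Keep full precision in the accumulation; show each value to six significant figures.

Integral: ∫_6^12 1/x^4 dx = 0.00135031.
Endpoint term: (f(6) + f(12))/2 = (0.000771605 + 4.82253e-05)/2 = 0.000409915.
Running total after boundary: 0.00176022.
Order-1 term: 1/12 · (-1.60751e-05 − (-0.000514403)) = 4.15273e-05.
Running total after k=1: 0.00180175.
Order-2 term: −1/720 · (-3.34898e-06 − (-0.000428669)) = -5.90723e-07.

S_2 ≈ 0.00180116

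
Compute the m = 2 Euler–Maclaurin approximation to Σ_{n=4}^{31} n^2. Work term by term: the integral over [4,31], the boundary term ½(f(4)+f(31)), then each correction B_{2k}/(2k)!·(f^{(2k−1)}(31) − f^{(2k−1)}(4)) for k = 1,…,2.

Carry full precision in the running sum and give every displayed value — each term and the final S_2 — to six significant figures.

S_2 ≈ 10402.0

Integral: ∫_4^31 x^2 dx = 9909.00.
Endpoint term: (f(4) + f(31))/2 = (16.0000 + 961.000)/2 = 488.500.
Integral + boundary = 10397.5.
k=1: B_{2}/(2)! × [f^{(1)}(31) − f^{(1)}(4)] = 1/12 × (62.0000 − 8.00000) = 4.50000.
Running total after k=1: 10402.0.
k=2: B_{4}/(4)! × [f^{(3)}(31) − f^{(3)}(4)] = −1/720 × (0.00000 − 0.00000) = 0.00000.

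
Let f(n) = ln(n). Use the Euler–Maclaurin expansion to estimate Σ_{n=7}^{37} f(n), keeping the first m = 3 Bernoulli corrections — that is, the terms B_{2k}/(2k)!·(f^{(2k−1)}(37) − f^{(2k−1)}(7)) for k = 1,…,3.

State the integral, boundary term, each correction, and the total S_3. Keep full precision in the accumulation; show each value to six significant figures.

The integral term ∫_7^37 ln(x) dx = 89.9826.
½[f(7) + f(37)] = ½[1.94591 + 3.61092] = 2.77841.
Integral + boundary = 92.7610.
k=1: B_{2}/(2)! × [f^{(1)}(37) − f^{(1)}(7)] = 1/12 × (0.0270270 − 0.142857) = -0.00965251.
Running total after k=1: 92.7514.
k=2: B_{4}/(4)! × [f^{(3)}(37) − f^{(3)}(7)] = −1/720 × (3.94843e-05 − 0.00583090) = 8.04364e-06.
Running total after k=2: 92.7514.
k=3: B_{6}/(6)! × [f^{(5)}(37) − f^{(5)}(7)] = 1/30240 × (3.46101e-07 − 0.00142798) = -4.72100e-08.

S_3 ≈ 92.7514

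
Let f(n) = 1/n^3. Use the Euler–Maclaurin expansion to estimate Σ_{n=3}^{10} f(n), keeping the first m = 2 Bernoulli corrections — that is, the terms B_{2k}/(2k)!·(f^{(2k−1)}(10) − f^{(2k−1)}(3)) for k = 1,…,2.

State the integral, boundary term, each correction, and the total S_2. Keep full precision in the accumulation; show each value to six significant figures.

Integral: ∫_3^10 1/x^3 dx = 0.0505556.
½[f(3) + f(10)] = ½[0.0370370 + 0.00100000] = 0.0190185.
Integral + boundary = 0.0695741.
Order-1 term: 1/12 · (-0.000300000 − (-0.0370370)) = 0.00306142.
Partial sum through k=1: 0.0726355.
Order-2 term: −1/720 · (-6.00000e-05 − (-0.0823045)) = -0.000114229.

S_2 ≈ 0.0725213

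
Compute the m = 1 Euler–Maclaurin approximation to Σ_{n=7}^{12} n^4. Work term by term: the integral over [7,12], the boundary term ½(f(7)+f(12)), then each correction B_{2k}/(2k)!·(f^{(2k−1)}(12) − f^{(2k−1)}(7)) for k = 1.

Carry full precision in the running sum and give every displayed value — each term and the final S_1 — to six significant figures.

The integral term ∫_7^12 x^4 dx = 46405.0.
Endpoint term: (f(7) + f(12))/2 = (2401.00 + 20736.0)/2 = 11568.5.
So far: 57973.5.
Correction k=1: B_{2}/2! · (f^{(1)}(12) − f^{(1)}(7)) = 1/12 · (6912.00 − 1372.00) = 461.667.

S_1 ≈ 58435.2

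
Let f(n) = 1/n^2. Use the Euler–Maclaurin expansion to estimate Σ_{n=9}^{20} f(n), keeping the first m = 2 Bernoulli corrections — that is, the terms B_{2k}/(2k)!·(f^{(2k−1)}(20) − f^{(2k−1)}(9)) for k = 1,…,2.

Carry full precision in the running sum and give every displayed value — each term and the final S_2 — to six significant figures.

S_2 ≈ 0.0687412

∫_9^20 1/x^2 dx evaluates to 0.0611111.
Boundary: ½(f(9) + f(20)) = ½(0.0123457 + 0.00250000) = 0.00742284.
Integral + boundary = 0.0685340.
k=1: B_{2}/(2)! × [f^{(1)}(20) − f^{(1)}(9)] = 1/12 × (-0.000250000 − (-0.00274348)) = 0.000207790.
After k=1: 0.0687417.
k=2: B_{4}/(4)! × [f^{(3)}(20) − f^{(3)}(9)] = −1/720 × (-7.50000e-06 − (-0.000406442)) = -5.54086e-07.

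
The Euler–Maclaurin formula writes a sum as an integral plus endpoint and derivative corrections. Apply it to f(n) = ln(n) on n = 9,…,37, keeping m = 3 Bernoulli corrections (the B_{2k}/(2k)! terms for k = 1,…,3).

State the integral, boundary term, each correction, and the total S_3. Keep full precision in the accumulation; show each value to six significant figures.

∫_9^37 ln(x) dx evaluates to 85.8289.
Boundary: ½(f(9) + f(37)) = ½(2.19722 + 3.61092) = 2.90407.
Running total after boundary: 88.7330.
Order-1 term: 1/12 · (0.0270270 − 0.111111) = -0.00700701.
After k=1: 88.7260.
Order-2 term: −1/720 · (3.94843e-05 − 0.00274348) = 3.75556e-06.
After k=2: 88.7260.
Order-3 term: 1/30240 · (3.46101e-07 − 0.000406442) = -1.34291e-08.

S_3 ≈ 88.7260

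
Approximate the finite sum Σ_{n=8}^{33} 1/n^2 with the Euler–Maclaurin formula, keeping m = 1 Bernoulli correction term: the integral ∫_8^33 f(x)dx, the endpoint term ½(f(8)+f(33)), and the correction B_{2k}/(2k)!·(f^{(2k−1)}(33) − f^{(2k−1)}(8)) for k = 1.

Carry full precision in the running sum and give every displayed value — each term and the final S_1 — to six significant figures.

The integral term ∫_8^33 1/x^2 dx = 0.0946970.
½[f(8) + f(33)] = ½[0.0156250 + 0.000918274] = 0.00827164.
So far: 0.102969.
Order-1 term: 1/12 · (-5.56529e-05 − (-0.00390625)) = 0.000320883.

S_1 ≈ 0.103289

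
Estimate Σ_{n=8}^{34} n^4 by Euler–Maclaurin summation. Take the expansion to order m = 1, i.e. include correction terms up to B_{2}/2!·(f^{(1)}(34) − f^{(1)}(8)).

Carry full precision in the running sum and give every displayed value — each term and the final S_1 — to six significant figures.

S_1 ≈ 9.76368e+06

∫_8^34 x^4 dx evaluates to 9.08053e+06.
Endpoint term: (f(8) + f(34))/2 = (4096.00 + 1.33634e+06)/2 = 670216.
So far: 9.75075e+06.
Order-1 term: 1/12 · (157216 − 2048.00) = 12930.7.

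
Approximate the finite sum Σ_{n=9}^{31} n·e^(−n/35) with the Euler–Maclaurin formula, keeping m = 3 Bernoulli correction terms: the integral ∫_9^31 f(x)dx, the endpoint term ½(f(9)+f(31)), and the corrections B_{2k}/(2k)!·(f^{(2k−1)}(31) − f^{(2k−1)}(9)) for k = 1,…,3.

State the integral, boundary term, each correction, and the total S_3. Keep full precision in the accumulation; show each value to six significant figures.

∫_9^31 x·e^(−x/35) dx evaluates to 238.128.
Boundary: ½(f(9) + f(31)) = ½(6.95932 + 12.7850) = 9.87216.
Integral + boundary = 248.000.
Order-1 term: 1/12 · (0.0471337 − 0.574420) = -0.0439405.
Partial sum through k=1: 247.956.
Order-2 term: −1/720 · (0.000711814 − 0.00173138) = 1.41606e-06.
Partial sum through k=2: 247.956.
Order-3 term: 1/30240 · (1.13074e-06 − 2.44395e-06) = -4.34263e-11.

S_3 ≈ 247.956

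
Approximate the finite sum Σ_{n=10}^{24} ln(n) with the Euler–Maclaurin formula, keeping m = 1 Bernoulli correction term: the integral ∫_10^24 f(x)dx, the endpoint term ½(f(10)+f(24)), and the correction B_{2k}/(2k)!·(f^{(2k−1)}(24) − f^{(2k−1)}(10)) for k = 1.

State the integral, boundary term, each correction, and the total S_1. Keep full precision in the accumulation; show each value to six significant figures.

S_1 ≈ 41.9829

∫_10^24 ln(x) dx evaluates to 39.2474.
Endpoint term: (f(10) + f(24))/2 = (2.30259 + 3.17805)/2 = 2.74032.
Integral + boundary = 41.9878.
k=1: B_{2}/(2)! × [f^{(1)}(24) − f^{(1)}(10)] = 1/12 × (0.0416667 − 0.100000) = -0.00486111.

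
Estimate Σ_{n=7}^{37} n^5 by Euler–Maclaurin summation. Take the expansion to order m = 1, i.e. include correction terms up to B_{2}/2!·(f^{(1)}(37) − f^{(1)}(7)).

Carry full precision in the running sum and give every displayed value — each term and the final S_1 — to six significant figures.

Integral: ∫_7^37 x^5 dx = 4.27601e+08.
Boundary: ½(f(7) + f(37)) = ½(16807.0 + 6.93440e+07) = 3.46804e+07.
Running total after boundary: 4.62282e+08.
Correction k=1: B_{2}/2! · (f^{(1)}(37) − f^{(1)}(7)) = 1/12 · (9.37080e+06 − 12005.0) = 779900.

S_1 ≈ 4.63062e+08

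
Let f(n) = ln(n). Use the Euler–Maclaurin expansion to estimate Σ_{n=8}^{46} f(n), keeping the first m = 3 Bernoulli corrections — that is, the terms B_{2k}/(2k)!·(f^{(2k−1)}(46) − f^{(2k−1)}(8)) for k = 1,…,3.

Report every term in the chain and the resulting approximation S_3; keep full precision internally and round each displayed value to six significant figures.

Integral: ∫_8^46 ln(x) dx = 121.482.
½[f(8) + f(46)] = ½[2.07944 + 3.82864] = 2.95404.
Running total after boundary: 124.436.
Order-1 term: 1/12 · (0.0217391 − 0.125000) = -0.00860507.
After k=1: 124.427.
Order-2 term: −1/720 · (2.05474e-05 − 0.00390625) = 5.39681e-06.
After k=2: 124.427.
Order-3 term: 1/30240 · (1.16526e-07 − 0.000732422) = -2.42164e-08.

S_3 ≈ 124.427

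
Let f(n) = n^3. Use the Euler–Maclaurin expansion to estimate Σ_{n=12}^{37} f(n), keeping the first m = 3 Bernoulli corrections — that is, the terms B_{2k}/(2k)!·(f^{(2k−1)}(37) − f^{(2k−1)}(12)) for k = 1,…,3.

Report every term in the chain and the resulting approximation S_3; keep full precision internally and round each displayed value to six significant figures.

The integral term ∫_12^37 x^3 dx = 463356.
½[f(12) + f(37)] = ½[1728.00 + 50653.0] = 26190.5.
So far: 489547.
Correction k=1: B_{2}/2! · (f^{(1)}(37) − f^{(1)}(12)) = 1/12 · (4107.00 − 432.000) = 306.250.
After k=1: 489853.
Correction k=2: B_{4}/4! · (f^{(3)}(37) − f^{(3)}(12)) = −1/720 · (6.00000 − 6.00000) = 0.00000.
After k=2: 489853.
Correction k=3: B_{6}/6! · (f^{(5)}(37) − f^{(5)}(12)) = 1/30240 · (0.00000 − 0.00000) = 0.00000.

S_3 ≈ 489853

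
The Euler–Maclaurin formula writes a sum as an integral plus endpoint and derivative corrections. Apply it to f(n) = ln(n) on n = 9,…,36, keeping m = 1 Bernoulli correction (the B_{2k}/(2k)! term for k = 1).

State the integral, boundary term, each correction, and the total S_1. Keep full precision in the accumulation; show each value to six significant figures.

S_1 ≈ 85.1151

Integral: ∫_9^36 ln(x) dx = 82.2317.
Boundary: ½(f(9) + f(36)) = ½(2.19722 + 3.58352) = 2.89037.
So far: 85.1220.
Correction k=1: B_{2}/2! · (f^{(1)}(36) − f^{(1)}(9)) = 1/12 · (0.0277778 − 0.111111) = -0.00694444.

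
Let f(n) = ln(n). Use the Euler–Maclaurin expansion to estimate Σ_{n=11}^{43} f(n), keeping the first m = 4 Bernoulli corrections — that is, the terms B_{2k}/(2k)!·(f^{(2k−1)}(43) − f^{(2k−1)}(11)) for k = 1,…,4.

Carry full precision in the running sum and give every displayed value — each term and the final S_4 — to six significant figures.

S_4 ≈ 106.429

The integral term ∫_11^43 ln(x) dx = 103.355.
Endpoint term: (f(11) + f(43))/2 = (2.39790 + 3.76120)/2 = 3.07955.
Running total after boundary: 106.434.
Correction k=1: B_{2}/2! · (f^{(1)}(43) − f^{(1)}(11)) = 1/12 · (0.0232558 − 0.0909091) = -0.00563777.
Running total after k=1: 106.429.
Correction k=2: B_{4}/4! · (f^{(3)}(43) − f^{(3)}(11)) = −1/720 · (2.51550e-05 − 0.00150263) = 2.05205e-06.
Running total after k=2: 106.429.
Correction k=3: B_{6}/6! · (f^{(5)}(43) − f^{(5)}(11)) = 1/30240 · (1.63256e-07 − 0.000149021) = -4.92255e-09.
Running total after k=3: 106.429.
Correction k=4: B_{8}/8! · (f^{(7)}(43) − f^{(7)}(11)) = −1/1209600 · (2.64883e-09 − 3.69474e-05) = 3.05429e-11.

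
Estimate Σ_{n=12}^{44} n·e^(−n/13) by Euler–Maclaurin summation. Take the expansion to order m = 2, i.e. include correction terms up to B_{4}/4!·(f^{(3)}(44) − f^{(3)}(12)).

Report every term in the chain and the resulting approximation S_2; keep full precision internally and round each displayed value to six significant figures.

S_2 ≈ 107.128

The integral term ∫_12^44 x·e^(−x/13) dx = 104.008.
Boundary: ½(f(12) + f(44)) = ½(4.76754 + 1.49119) = 3.12936.
Integral + boundary = 107.137.
Order-1 term: 1/12 · (-0.0808162 − 0.0305611) = -0.00928145.
Partial sum through k=1: 107.128.
Order-2 term: −1/720 · (-7.71294e-05 − 0.00488255) = 6.88844e-06.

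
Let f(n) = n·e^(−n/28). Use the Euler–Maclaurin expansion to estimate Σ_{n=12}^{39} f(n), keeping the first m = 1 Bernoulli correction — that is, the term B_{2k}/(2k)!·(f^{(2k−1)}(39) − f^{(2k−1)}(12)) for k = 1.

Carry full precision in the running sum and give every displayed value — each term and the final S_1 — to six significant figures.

The integral term ∫_12^39 x·e^(−x/28) dx = 263.680.
Boundary: ½(f(12) + f(39)) = ½(7.81727 + 9.68622) = 8.75175.
Integral + boundary = 272.431.
Order-1 term: 1/12 · (-0.0975718 − 0.372251) = -0.0391519.

S_1 ≈ 272.392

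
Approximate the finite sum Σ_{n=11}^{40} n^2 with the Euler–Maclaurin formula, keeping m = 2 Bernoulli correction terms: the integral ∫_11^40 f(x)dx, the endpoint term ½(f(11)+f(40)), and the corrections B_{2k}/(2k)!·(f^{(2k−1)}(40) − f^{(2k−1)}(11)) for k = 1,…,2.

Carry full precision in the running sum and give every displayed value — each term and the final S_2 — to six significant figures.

S_2 ≈ 21755.0

Integral: ∫_11^40 x^2 dx = 20889.7.
½[f(11) + f(40)] = ½[121.000 + 1600.00] = 860.500.
So far: 21750.2.
k=1: B_{2}/(2)! × [f^{(1)}(40) − f^{(1)}(11)] = 1/12 × (80.0000 − 22.0000) = 4.83333.
Partial sum through k=1: 21755.0.
k=2: B_{4}/(4)! × [f^{(3)}(40) − f^{(3)}(11)] = −1/720 × (0.00000 − 0.00000) = 0.00000.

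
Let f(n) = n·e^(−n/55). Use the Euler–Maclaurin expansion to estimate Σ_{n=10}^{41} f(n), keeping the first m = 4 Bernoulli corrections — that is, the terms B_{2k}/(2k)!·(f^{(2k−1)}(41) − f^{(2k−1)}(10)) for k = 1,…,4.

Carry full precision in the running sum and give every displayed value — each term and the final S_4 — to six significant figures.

S_4 ≈ 489.058

Integral: ∫_10^41 x·e^(−x/55) dx = 475.209.
Boundary: ½(f(10) + f(41)) = ½(8.33753 + 19.4553) = 13.8964.
Integral + boundary = 489.105.
Order-1 term: 1/12 · (0.120787 − 0.682161) = -0.0467812.
Running total after k=1: 489.058.
Order-2 term: −1/720 · (0.000353661 − 0.000776750) = 5.87623e-07.
Running total after k=2: 489.058.
Order-3 term: 1/30240 · (2.20625e-07 − 4.39005e-07) = -7.22156e-12.
Running total after k=3: 489.058.
Order-4 term: −1/1209600 · (1.07219e-10 − 2.05367e-10) = 8.11403e-17.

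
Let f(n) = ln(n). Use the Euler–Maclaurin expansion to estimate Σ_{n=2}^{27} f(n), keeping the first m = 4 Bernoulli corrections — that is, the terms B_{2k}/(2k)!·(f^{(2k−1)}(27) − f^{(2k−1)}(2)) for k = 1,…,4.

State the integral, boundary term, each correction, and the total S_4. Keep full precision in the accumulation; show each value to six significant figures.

S_4 ≈ 64.5575

The integral term ∫_2^27 ln(x) dx = 62.6013.
Boundary: ½(f(2) + f(27)) = ½(0.693147 + 3.29584) = 1.99449.
So far: 64.5958.
Correction k=1: B_{2}/2! · (f^{(1)}(27) − f^{(1)}(2)) = 1/12 · (0.0370370 − 0.500000) = -0.0385802.
Partial sum through k=1: 64.5572.
Correction k=2: B_{4}/4! · (f^{(3)}(27) − f^{(3)}(2)) = −1/720 · (0.000101611 − 0.250000) = 0.000347081.
Partial sum through k=2: 64.5576.
Correction k=3: B_{6}/6! · (f^{(5)}(27) − f^{(5)}(2)) = 1/30240 · (1.67260e-06 − 0.750000) = -2.48015e-05.
Partial sum through k=3: 64.5575.
Correction k=4: B_{8}/8! · (f^{(7)}(27) − f^{(7)}(2)) = −1/1209600 · (6.88313e-08 − 5.62500) = 4.65030e-06.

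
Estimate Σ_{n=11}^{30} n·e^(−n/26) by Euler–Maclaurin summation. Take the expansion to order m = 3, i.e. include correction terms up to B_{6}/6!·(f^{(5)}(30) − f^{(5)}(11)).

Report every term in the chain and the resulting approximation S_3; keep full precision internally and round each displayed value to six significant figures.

S_3 ≈ 179.182

The integral term ∫_11^30 x·e^(−x/26) dx = 170.884.
Endpoint term: (f(11) + f(30))/2 = (7.20531 + 9.46264)/2 = 8.33397.
So far: 179.218.
k=1: B_{2}/(2)! × [f^{(1)}(30) − f^{(1)}(11)] = 1/12 × (-0.0485263 − 0.377901) = -0.0355356.
After k=1: 179.182.
k=2: B_{4}/(4)! × [f^{(3)}(30) − f^{(3)}(11)] = −1/720 × (0.000861414 − 0.00249698) = 2.27162e-06.
After k=2: 179.182.
k=3: B_{6}/(6)! × [f^{(5)}(30) − f^{(5)}(11)] = 1/30240 × (2.65475e-06 − 6.56055e-06) = -1.29160e-10.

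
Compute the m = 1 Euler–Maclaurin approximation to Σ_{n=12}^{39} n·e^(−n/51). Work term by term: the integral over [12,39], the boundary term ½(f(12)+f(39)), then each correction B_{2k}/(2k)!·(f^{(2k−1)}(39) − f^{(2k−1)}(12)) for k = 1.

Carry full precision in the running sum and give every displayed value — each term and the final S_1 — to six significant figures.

The integral term ∫_12^39 x·e^(−x/51) dx = 402.846.
Endpoint term: (f(12) + f(39))/2 = (9.48406 + 18.1534)/2 = 13.8187.
So far: 416.665.
Correction k=1: B_{2}/2! · (f^{(1)}(39) − f^{(1)}(12)) = 1/12 · (0.109523 − 0.604376) = -0.0412378.

S_1 ≈ 416.624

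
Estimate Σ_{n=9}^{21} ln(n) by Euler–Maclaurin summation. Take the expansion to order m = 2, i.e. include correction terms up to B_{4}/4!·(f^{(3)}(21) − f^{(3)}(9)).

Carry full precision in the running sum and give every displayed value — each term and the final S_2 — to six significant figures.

S_2 ≈ 34.7755

Integral: ∫_9^21 ln(x) dx = 32.1599.
½[f(9) + f(21)] = ½[2.19722 + 3.04452] = 2.62087.
Running total after boundary: 34.7808.
Order-1 term: 1/12 · (0.0476190 − 0.111111) = -0.00529101.
After k=1: 34.7755.
Order-2 term: −1/720 · (0.000215959 − 0.00274348) = 3.51045e-06.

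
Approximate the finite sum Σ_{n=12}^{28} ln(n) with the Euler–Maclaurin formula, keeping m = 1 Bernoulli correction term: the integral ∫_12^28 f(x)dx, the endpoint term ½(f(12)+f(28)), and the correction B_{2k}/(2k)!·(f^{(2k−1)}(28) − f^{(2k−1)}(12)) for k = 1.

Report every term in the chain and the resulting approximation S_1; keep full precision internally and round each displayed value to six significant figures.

S_1 ≈ 50.3874

The integral term ∫_12^28 ln(x) dx = 47.4828.
½[f(12) + f(28)] = ½[2.48491 + 3.33220] = 2.90856.
So far: 50.3914.
Correction k=1: B_{2}/2! · (f^{(1)}(28) − f^{(1)}(12)) = 1/12 · (0.0357143 − 0.0833333) = -0.00396825.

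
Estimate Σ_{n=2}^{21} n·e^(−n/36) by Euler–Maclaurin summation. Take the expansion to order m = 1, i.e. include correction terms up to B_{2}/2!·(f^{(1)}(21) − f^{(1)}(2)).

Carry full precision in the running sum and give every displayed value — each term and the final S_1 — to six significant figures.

Integral: ∫_2^21 x·e^(−x/36) dx = 148.984.
½[f(2) + f(21)] = ½[1.89192 + 11.7187] = 6.80533.
So far: 155.790.
Order-1 term: 1/12 · (0.232515 − 0.893406) = -0.0550743.

S_1 ≈ 155.735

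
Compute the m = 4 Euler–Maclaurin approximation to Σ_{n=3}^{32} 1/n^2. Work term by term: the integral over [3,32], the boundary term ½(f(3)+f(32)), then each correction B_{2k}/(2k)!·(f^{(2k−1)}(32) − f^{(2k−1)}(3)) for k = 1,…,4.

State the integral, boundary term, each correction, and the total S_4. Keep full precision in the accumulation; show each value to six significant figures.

S_4 ≈ 0.364167

∫_3^32 1/x^2 dx evaluates to 0.302083.
Boundary: ½(f(3) + f(32)) = ½(0.111111 + 0.000976562) = 0.0560438.
Running total after boundary: 0.358127.
k=1: B_{2}/(2)! × [f^{(1)}(32) − f^{(1)}(3)] = 1/12 × (-6.10352e-05 − (-0.0740741)) = 0.00616775.
After k=1: 0.364295.
k=2: B_{4}/(4)! × [f^{(3)}(32) − f^{(3)}(3)] = −1/720 × (-7.15256e-07 − (-0.0987654)) = -0.000137173.
After k=2: 0.364158.
k=3: B_{6}/(6)! × [f^{(5)}(32) − f^{(5)}(3)] = 1/30240 × (-2.09548e-08 − (-0.329218)) = 1.08868e-05.
After k=3: 0.364169.
k=4: B_{8}/(8)! × [f^{(7)}(32) − f^{(7)}(3)] = −1/1209600 × (-1.14596e-09 − (-2.04847)) = -1.69351e-06.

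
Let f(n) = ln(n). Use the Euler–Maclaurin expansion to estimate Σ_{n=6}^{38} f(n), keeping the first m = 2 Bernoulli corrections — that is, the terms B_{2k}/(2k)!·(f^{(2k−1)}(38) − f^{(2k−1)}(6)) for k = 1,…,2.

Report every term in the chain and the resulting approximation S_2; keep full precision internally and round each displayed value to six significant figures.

S_2 ≈ 98.1807

Integral: ∫_6^38 ln(x) dx = 95.4777.
½[f(6) + f(38)] = ½[1.79176 + 3.63759] = 2.71467.
Integral + boundary = 98.1924.
Correction k=1: B_{2}/2! · (f^{(1)}(38) − f^{(1)}(6)) = 1/12 · (0.0263158 − 0.166667) = -0.0116959.
After k=1: 98.1807.
Correction k=2: B_{4}/4! · (f^{(3)}(38) − f^{(3)}(6)) = −1/720 · (3.64485e-05 − 0.00925926) = 1.28095e-05.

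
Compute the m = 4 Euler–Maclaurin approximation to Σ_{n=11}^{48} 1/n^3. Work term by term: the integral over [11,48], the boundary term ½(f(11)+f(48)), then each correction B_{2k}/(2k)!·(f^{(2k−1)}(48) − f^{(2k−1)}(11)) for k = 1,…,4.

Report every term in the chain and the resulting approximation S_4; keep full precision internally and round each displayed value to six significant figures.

S_4 ≈ 0.00431238

The integral term ∫_11^48 1/x^3 dx = 0.00391522.
½[f(11) + f(48)] = ½[0.000751315 + 9.04225e-06] = 0.000380179.
So far: 0.00429540.
Correction k=1: B_{2}/2! · (f^{(1)}(48) − f^{(1)}(11)) = 1/12 · (-5.65140e-07 − (-0.000204904)) = 1.70282e-05.
After k=1: 0.00431242.
Correction k=2: B_{4}/4! · (f^{(3)}(48) − f^{(3)}(11)) = −1/720 · (-4.90573e-09 − (-3.38684e-05)) = -4.70327e-08.
After k=2: 0.00431238.
Correction k=3: B_{6}/6! · (f^{(5)}(48) − f^{(5)}(11)) = 1/30240 · (-8.94274e-11 − (-1.17560e-05)) = 3.88753e-10.
After k=3: 0.00431238.
Correction k=4: B_{8}/8! · (f^{(7)}(48) − f^{(7)}(11)) = −1/1209600 · (-2.79461e-12 − (-6.99530e-06)) = -5.78315e-12.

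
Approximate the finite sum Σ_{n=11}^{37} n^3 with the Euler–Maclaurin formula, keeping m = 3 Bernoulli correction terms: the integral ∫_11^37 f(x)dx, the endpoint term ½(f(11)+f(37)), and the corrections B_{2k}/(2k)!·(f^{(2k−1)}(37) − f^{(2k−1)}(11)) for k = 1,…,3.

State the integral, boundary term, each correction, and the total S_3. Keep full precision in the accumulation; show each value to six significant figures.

S_3 ≈ 491184

Integral: ∫_11^37 x^3 dx = 464880.
Endpoint term: (f(11) + f(37))/2 = (1331.00 + 50653.0)/2 = 25992.0.
Integral + boundary = 490872.
k=1: B_{2}/(2)! × [f^{(1)}(37) − f^{(1)}(11)] = 1/12 × (4107.00 − 363.000) = 312.000.
After k=1: 491184.
k=2: B_{4}/(4)! × [f^{(3)}(37) − f^{(3)}(11)] = −1/720 × (6.00000 − 6.00000) = 0.00000.
After k=2: 491184.
k=3: B_{6}/(6)! × [f^{(5)}(37) − f^{(5)}(11)] = 1/30240 × (0.00000 − 0.00000) = 0.00000.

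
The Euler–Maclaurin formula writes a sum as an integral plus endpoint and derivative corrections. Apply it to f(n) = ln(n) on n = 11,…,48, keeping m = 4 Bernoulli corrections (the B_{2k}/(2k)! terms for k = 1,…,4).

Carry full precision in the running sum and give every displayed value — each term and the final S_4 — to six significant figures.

∫_11^48 ln(x) dx evaluates to 122.441.
Endpoint term: (f(11) + f(48))/2 = (2.39790 + 3.87120)/2 = 3.13455.
Integral + boundary = 125.575.
Correction k=1: B_{2}/2! · (f^{(1)}(48) − f^{(1)}(11)) = 1/12 · (0.0208333 − 0.0909091) = -0.00583965.
After k=1: 125.570.
Correction k=2: B_{4}/4! · (f^{(3)}(48) − f^{(3)}(11)) = −1/720 · (1.80845e-05 − 0.00150263) = 2.06187e-06.
After k=2: 125.570.
Correction k=3: B_{6}/6! · (f^{(5)}(48) − f^{(5)}(11)) = 1/30240 · (9.41901e-08 − 0.000149021) = -4.92483e-09.
After k=3: 125.570.
Correction k=4: B_{8}/8! · (f^{(7)}(48) − f^{(7)}(11)) = −1/1209600 · (1.22643e-09 − 3.69474e-05) = 3.05441e-11.

S_4 ≈ 125.570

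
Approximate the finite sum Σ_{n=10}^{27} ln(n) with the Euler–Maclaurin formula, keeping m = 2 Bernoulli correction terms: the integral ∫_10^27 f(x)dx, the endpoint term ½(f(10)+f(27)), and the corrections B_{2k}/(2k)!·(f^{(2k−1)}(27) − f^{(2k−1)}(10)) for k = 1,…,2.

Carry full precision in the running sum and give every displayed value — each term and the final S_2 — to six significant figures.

S_2 ≈ 51.7557

Integral: ∫_10^27 ln(x) dx = 48.9617.
Endpoint term: (f(10) + f(27))/2 = (2.30259 + 3.29584)/2 = 2.79921.
Running total after boundary: 51.7610.
Order-1 term: 1/12 · (0.0370370 − 0.100000) = -0.00524691.
Running total after k=1: 51.7557.
Order-2 term: −1/720 · (0.000101611 − 0.00200000) = 2.63665e-06.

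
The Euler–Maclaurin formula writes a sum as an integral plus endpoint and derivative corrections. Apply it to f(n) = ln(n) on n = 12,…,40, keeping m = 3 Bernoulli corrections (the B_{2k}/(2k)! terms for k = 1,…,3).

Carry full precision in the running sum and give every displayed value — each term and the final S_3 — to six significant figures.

S_3 ≈ 92.8183

∫_12^40 ln(x) dx evaluates to 89.7363.
Endpoint term: (f(12) + f(40))/2 = (2.48491 + 3.68888)/2 = 3.08689.
Running total after boundary: 92.8232.
Correction k=1: B_{2}/2! · (f^{(1)}(40) − f^{(1)}(12)) = 1/12 · (0.0250000 − 0.0833333) = -0.00486111.
After k=1: 92.8183.
Correction k=2: B_{4}/4! · (f^{(3)}(40) − f^{(3)}(12)) = −1/720 · (3.12500e-05 − 0.00115741) = 1.56411e-06.
After k=2: 92.8183.
Correction k=3: B_{6}/6! · (f^{(5)}(40) − f^{(5)}(12)) = 1/30240 · (2.34375e-07 − 9.64506e-05) = -3.18175e-09.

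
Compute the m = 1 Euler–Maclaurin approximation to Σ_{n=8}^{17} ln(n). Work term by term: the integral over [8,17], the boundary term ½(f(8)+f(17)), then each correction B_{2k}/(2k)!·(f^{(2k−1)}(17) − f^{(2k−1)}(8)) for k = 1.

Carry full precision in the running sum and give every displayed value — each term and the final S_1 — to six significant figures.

S_1 ≈ 24.9799

Integral: ∫_8^17 ln(x) dx = 22.5291.
Endpoint term: (f(8) + f(17))/2 = (2.07944 + 2.83321)/2 = 2.45633.
So far: 24.9854.
k=1: B_{2}/(2)! × [f^{(1)}(17) − f^{(1)}(8)] = 1/12 × (0.0588235 − 0.125000) = -0.00551471.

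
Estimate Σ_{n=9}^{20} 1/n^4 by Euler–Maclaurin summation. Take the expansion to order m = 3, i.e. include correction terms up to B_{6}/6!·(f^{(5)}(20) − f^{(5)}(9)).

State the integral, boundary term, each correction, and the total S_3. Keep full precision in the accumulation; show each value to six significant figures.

S_3 ≈ 0.000500420

∫_9^20 1/x^4 dx evaluates to 0.000415581.
Endpoint term: (f(9) + f(20))/2 = (0.000152416 + 6.25000e-06)/2 = 7.93329e-05.
Integral + boundary = 0.000494914.
Correction k=1: B_{2}/2! · (f^{(1)}(20) − f^{(1)}(9)) = 1/12 · (-1.25000e-06 − (-6.77404e-05)) = 5.54086e-06.
Partial sum through k=1: 0.000500454.
Correction k=2: B_{4}/4! · (f^{(3)}(20) − f^{(3)}(9)) = −1/720 · (-9.37500e-08 − (-2.50890e-05)) = -3.47157e-08.
Partial sum through k=2: 0.000500420.
Correction k=3: B_{6}/6! · (f^{(5)}(20) − f^{(5)}(9)) = 1/30240 · (-1.31250e-08 − (-1.73455e-05)) = 5.73160e-10.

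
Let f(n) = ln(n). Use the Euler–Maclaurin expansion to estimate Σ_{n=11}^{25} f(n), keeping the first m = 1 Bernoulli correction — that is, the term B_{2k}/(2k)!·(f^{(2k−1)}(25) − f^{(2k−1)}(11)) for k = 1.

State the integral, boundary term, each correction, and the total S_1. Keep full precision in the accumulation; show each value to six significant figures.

Integral: ∫_11^25 ln(x) dx = 40.0950.
Endpoint term: (f(11) + f(25))/2 = (2.39790 + 3.21888)/2 = 2.80839.
Integral + boundary = 42.9034.
Order-1 term: 1/12 · (0.0400000 − 0.0909091) = -0.00424242.

S_1 ≈ 42.8992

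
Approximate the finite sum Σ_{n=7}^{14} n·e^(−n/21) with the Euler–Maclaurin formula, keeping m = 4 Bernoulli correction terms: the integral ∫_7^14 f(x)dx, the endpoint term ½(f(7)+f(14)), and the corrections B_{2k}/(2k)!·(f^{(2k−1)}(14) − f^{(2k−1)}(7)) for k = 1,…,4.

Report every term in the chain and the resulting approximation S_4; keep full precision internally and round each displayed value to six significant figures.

The integral term ∫_7^14 x·e^(−x/21) dx = 43.9588.
Endpoint term: (f(7) + f(14))/2 = (5.01572 + 7.18784)/2 = 6.10178.
So far: 50.0606.
k=1: B_{2}/(2)! × [f^{(1)}(14) − f^{(1)}(7)] = 1/12 × (0.171139 − 0.477688) = -0.0255457.
Running total after k=1: 50.0351.
k=2: B_{4}/(4)! × [f^{(3)}(14) − f^{(3)}(7)] = −1/720 × (0.00271649 − 0.00433277) = 2.24483e-06.
Running total after k=2: 50.0351.
k=3: B_{6}/(6)! × [f^{(5)}(14) − f^{(5)}(7)] = 1/30240 × (1.14397e-05 − 1.71935e-05) = -1.90271e-10.
Running total after k=3: 50.0351.
k=4: B_{8}/(8)! × [f^{(7)}(14) − f^{(7)}(7)] = −1/1209600 × (3.79129e-08 − 5.56965e-08) = 1.47021e-14.

S_4 ≈ 50.0351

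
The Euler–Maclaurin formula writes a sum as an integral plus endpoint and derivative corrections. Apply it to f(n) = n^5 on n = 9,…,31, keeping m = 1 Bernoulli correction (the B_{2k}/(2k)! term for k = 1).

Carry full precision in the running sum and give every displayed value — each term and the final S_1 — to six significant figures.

The integral term ∫_9^31 x^5 dx = 1.47829e+08.
Endpoint term: (f(9) + f(31))/2 = (59049.0 + 2.86292e+07)/2 = 1.43441e+07.
Running total after boundary: 1.62173e+08.
Correction k=1: B_{2}/2! · (f^{(1)}(31) − f^{(1)}(9)) = 1/12 · (4.61760e+06 − 32805.0) = 382067.

S_1 ≈ 1.62555e+08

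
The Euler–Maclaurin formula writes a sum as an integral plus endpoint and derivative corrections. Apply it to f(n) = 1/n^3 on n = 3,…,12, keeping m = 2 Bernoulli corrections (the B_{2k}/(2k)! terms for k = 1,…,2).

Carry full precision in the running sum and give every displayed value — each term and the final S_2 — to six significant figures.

S_2 ≈ 0.0738513

∫_3^12 1/x^3 dx evaluates to 0.0520833.
Endpoint term: (f(3) + f(12))/2 = (0.0370370 + 0.000578704)/2 = 0.0188079.
Running total after boundary: 0.0708912.
k=1: B_{2}/(2)! × [f^{(1)}(12) − f^{(1)}(3)] = 1/12 × (-0.000144676 − (-0.0370370)) = 0.00307436.
After k=1: 0.0739656.
k=2: B_{4}/(4)! × [f^{(3)}(12) − f^{(3)}(3)] = −1/720 × (-2.00939e-05 − (-0.0823045)) = -0.000114284.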